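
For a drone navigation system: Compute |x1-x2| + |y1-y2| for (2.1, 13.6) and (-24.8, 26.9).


|2.1-(-24.8)| + |13.6-26.9| = 26.9 + 13.3 = 40.2

40.2


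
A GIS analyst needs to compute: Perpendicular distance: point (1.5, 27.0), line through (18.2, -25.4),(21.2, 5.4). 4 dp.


|cross product| = 671.56
|line direction| = sqrt(957.64) = 30.9458
Distance = 671.56/sqrt(957.64) = 21.7012

21.7012


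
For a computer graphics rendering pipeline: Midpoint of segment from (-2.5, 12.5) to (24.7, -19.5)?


M = (((-2.5)+24.7)/2, (12.5+(-19.5))/2)
= (11.1, -3.5)

(11.1, -3.5)


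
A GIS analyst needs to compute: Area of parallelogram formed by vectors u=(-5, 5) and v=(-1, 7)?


|u x v| = |(-5)*7 - 5*(-1)|
= |(-35) - (-5)| = 30

30


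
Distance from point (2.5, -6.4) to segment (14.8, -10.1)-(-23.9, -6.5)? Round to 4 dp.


Project P onto AB: t = 0.3239 (clamped to [0,1])
Closest point on segment: (2.2643, -8.9339)
Distance: 2.5448

2.5448


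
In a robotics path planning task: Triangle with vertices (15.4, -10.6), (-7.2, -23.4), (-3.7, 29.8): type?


Side lengths squared: AB^2=674.6, BC^2=2842.49, CA^2=1996.97
Sorted: [674.6, 1996.97, 2842.49]
By sides: Scalene, By angles: Obtuse

Scalene, Obtuse


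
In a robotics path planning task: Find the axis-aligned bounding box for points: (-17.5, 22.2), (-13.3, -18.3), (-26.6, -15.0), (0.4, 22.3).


x range: [-26.6, 0.4]
y range: [-18.3, 22.3]
Bounding box: (-26.6,-18.3) to (0.4,22.3)

(-26.6,-18.3) to (0.4,22.3)


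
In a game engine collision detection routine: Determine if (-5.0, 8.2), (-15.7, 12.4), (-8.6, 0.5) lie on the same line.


Cross product: ((-15.7)-(-5))*(0.5-8.2) - (12.4-8.2)*((-8.6)-(-5))
= 97.51

No, not collinear


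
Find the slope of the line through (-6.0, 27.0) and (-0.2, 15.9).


slope = (y2-y1)/(x2-x1) = (15.9-27)/((-0.2)-(-6)) = (-11.1)/5.8 = -1.9138

-1.9138


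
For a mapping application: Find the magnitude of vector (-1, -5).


|u| = sqrt((-1)^2 + (-5)^2) = sqrt(26) = 5.099

5.099


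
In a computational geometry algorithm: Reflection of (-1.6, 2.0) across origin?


Reflection over origin: (x,y) -> (-x,-y)
(-1.6, 2) -> (1.6, -2)

(1.6, -2)


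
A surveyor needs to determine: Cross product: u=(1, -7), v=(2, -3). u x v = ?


u x v = u_x*v_y - u_y*v_x = 1*(-3) - (-7)*2
= (-3) - (-14) = 11

11


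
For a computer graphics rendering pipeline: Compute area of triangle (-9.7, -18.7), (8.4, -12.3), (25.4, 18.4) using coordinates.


Area = |x_A(y_B-y_C) + x_B(y_C-y_A) + x_C(y_A-y_B)|/2
= |297.79 + 311.64 + (-162.56)|/2
= 446.87/2 = 223.435

223.435


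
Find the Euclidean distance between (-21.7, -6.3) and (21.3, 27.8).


dx=43, dy=34.1
d^2 = 43^2 + 34.1^2 = 3011.81
d = sqrt(3011.81) = 54.88

54.88


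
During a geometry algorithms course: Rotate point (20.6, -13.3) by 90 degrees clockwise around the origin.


90° CW: (x,y) -> (y, -x)
(20.6,-13.3) -> (-13.3, -20.6)

(-13.3, -20.6)


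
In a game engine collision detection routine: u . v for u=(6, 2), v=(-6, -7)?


u . v = u_x*v_x + u_y*v_y = 6*(-6) + 2*(-7)
= (-36) + (-14) = -50

-50


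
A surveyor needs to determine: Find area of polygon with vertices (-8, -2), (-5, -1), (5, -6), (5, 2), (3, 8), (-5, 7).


Shoelace sum: ((-8)*(-1) - (-5)*(-2)) + ((-5)*(-6) - 5*(-1)) + (5*2 - 5*(-6)) + (5*8 - 3*2) + (3*7 - (-5)*8) + ((-5)*(-2) - (-8)*7)
= 234
Area = |234|/2 = 117

117


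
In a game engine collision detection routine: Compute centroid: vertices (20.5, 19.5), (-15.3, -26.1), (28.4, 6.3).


Centroid = ((x_A+x_B+x_C)/3, (y_A+y_B+y_C)/3)
= ((20.5+(-15.3)+28.4)/3, (19.5+(-26.1)+6.3)/3)
= (11.2, -0.1)

(11.2, -0.1)


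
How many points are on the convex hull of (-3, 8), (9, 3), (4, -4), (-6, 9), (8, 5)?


Convex hull vertices (CCW): (-6, 9), (4, -4), (9, 3), (8, 5)
Count = 4

4


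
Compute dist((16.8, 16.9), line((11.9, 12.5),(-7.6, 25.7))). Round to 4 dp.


|cross product| = 150.48
|line direction| = sqrt(554.49) = 23.5476
Distance = 150.48/sqrt(554.49) = 6.3905

6.3905


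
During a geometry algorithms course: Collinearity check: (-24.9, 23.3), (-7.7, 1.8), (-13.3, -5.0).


Cross product: ((-7.7)-(-24.9))*((-5)-23.3) - (1.8-23.3)*((-13.3)-(-24.9))
= -237.36

No, not collinear


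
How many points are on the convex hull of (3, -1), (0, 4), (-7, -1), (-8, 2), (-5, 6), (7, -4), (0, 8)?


Convex hull vertices (CCW): (-8, 2), (-7, -1), (7, -4), (0, 8), (-5, 6)
Count = 5

5


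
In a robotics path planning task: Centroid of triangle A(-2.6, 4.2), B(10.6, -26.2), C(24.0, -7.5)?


Centroid = ((x_A+x_B+x_C)/3, (y_A+y_B+y_C)/3)
= (((-2.6)+10.6+24)/3, (4.2+(-26.2)+(-7.5))/3)
= (10.6667, -9.8333)

(10.6667, -9.8333)


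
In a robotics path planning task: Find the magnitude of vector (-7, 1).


|u| = sqrt((-7)^2 + 1^2) = sqrt(50) = 7.0711

7.0711


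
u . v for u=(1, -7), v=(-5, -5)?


u . v = u_x*v_x + u_y*v_y = 1*(-5) + (-7)*(-5)
= (-5) + 35 = 30

30


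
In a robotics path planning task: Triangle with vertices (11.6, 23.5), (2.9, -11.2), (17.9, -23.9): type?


Side lengths squared: AB^2=1279.78, BC^2=386.29, CA^2=2286.45
Sorted: [386.29, 1279.78, 2286.45]
By sides: Scalene, By angles: Obtuse

Scalene, Obtuse


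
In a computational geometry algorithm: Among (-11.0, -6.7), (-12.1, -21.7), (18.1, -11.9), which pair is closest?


d(P0,P1) = 15.0403, d(P0,P2) = 29.561, d(P1,P2) = 31.7503
Closest: P0 and P1

Closest pair: (-11.0, -6.7) and (-12.1, -21.7), distance = 15.0403


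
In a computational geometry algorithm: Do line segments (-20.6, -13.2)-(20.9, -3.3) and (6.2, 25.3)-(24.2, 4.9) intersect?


Cross products: d1=-1239.72, d2=-214.92, d3=1332.43, d4=307.63
d1*d2 < 0 and d3*d4 < 0? no

No, they don't intersect


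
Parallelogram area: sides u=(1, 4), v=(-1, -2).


|u x v| = |1*(-2) - 4*(-1)|
= |(-2) - (-4)| = 2

2


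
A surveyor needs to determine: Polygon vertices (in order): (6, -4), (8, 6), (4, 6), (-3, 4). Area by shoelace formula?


Shoelace sum: (6*6 - 8*(-4)) + (8*6 - 4*6) + (4*4 - (-3)*6) + ((-3)*(-4) - 6*4)
= 114
Area = |114|/2 = 57

57


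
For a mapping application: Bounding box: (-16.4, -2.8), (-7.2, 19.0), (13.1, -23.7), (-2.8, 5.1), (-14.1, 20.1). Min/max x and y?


x range: [-16.4, 13.1]
y range: [-23.7, 20.1]
Bounding box: (-16.4,-23.7) to (13.1,20.1)

(-16.4,-23.7) to (13.1,20.1)


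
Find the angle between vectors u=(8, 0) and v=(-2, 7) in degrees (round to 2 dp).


u.v = -16, |u| = sqrt(64) = 8, |v| = sqrt(53) = 7.2801
cos(theta) = u.v/(|u||v|) = -16/sqrt(3392) = -0.274721
theta = acos(-0.274721) = 105.95 degrees

105.95 degrees


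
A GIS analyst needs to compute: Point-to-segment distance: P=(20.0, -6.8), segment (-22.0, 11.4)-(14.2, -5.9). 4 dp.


Project P onto AB: t = 1 (clamped to [0,1])
Closest point on segment: (14.2, -5.9)
Distance: 5.8694

5.8694


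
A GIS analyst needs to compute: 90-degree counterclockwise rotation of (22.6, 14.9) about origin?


90° CCW: (x,y) -> (-y, x)
(22.6,14.9) -> (-14.9, 22.6)

(-14.9, 22.6)


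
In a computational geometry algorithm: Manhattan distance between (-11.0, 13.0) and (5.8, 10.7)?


|(-11)-5.8| + |13-10.7| = 16.8 + 2.3 = 19.1

19.1


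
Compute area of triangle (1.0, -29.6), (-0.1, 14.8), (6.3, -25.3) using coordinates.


Area = |x_A(y_B-y_C) + x_B(y_C-y_A) + x_C(y_A-y_B)|/2
= |40.1 + (-0.43) + (-279.72)|/2
= 240.05/2 = 120.025

120.025


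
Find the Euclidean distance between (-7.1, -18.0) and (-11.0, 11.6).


dx=-3.9, dy=29.6
d^2 = (-3.9)^2 + 29.6^2 = 891.37
d = sqrt(891.37) = 29.8558

29.8558


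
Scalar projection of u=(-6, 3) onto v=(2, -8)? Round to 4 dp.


u.v = -36, |v| = sqrt(68) = 8.2462
Scalar projection = u.v / |v| = -36 / sqrt(68) = -4.3656

-4.3656


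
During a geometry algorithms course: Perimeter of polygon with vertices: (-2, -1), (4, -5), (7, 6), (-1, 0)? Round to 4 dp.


Sides: (-2, -1)->(4, -5): sqrt(52) = 7.211103, (4, -5)->(7, 6): sqrt(130) = 11.401754, (7, 6)->(-1, 0): sqrt(100) = 10, (-1, 0)->(-2, -1): sqrt(2) = 1.414214
Sum = 30.027071
Perimeter = 30.0271

30.0271


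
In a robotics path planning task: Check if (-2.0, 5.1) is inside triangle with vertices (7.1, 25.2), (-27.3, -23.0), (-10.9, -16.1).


Cross products: AB x AP = 252.82, BC x BP = 286.27, CA x CP = 14.03
All same sign? yes

Yes, inside


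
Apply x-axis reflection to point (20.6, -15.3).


Reflection over x-axis: (x,y) -> (x,-y)
(20.6, -15.3) -> (20.6, 15.3)

(20.6, 15.3)


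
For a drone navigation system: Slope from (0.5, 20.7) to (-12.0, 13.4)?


slope = (y2-y1)/(x2-x1) = (13.4-20.7)/((-12)-0.5) = (-7.3)/(-12.5) = 0.584

0.584


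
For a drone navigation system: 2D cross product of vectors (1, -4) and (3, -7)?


u x v = u_x*v_y - u_y*v_x = 1*(-7) - (-4)*3
= (-7) - (-12) = 5

5


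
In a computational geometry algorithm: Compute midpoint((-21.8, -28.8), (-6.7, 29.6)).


M = (((-21.8)+(-6.7))/2, ((-28.8)+29.6)/2)
= (-14.25, 0.4)

(-14.25, 0.4)


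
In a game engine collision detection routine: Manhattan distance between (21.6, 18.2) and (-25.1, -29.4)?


|21.6-(-25.1)| + |18.2-(-29.4)| = 46.7 + 47.6 = 94.3

94.3


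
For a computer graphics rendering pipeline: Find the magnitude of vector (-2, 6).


|u| = sqrt((-2)^2 + 6^2) = sqrt(40) = 6.3246

6.3246


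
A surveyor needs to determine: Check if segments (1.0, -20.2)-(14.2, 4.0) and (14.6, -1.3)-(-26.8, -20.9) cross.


Cross products: d1=515.9, d2=-227.26, d3=-79.64, d4=663.52
d1*d2 < 0 and d3*d4 < 0? yes

Yes, they intersect


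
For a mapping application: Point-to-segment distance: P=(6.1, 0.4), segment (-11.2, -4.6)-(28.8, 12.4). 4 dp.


Project P onto AB: t = 0.4113 (clamped to [0,1])
Closest point on segment: (5.2531, 2.3926)
Distance: 2.1651

2.1651


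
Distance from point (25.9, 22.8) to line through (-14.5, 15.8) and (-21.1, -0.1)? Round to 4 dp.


|cross product| = 596.16
|line direction| = sqrt(296.37) = 17.2154
Distance = 596.16/sqrt(296.37) = 34.6295

34.6295


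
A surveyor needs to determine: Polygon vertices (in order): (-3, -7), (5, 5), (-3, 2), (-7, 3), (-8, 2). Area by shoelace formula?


Shoelace sum: ((-3)*5 - 5*(-7)) + (5*2 - (-3)*5) + ((-3)*3 - (-7)*2) + ((-7)*2 - (-8)*3) + ((-8)*(-7) - (-3)*2)
= 122
Area = |122|/2 = 61

61


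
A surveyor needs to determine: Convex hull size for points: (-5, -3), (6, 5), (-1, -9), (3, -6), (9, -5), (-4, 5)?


Convex hull vertices (CCW): (-5, -3), (-1, -9), (9, -5), (6, 5), (-4, 5)
Count = 5

5


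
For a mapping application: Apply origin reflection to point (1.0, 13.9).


Reflection over origin: (x,y) -> (-x,-y)
(1, 13.9) -> (-1, -13.9)

(-1, -13.9)


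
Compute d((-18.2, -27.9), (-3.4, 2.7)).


dx=14.8, dy=30.6
d^2 = 14.8^2 + 30.6^2 = 1155.4
d = sqrt(1155.4) = 33.9912

33.9912


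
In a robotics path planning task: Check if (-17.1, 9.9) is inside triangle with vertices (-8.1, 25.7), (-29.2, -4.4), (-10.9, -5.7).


Cross products: AB x AP = 62.48, BC x BP = 277.42, CA x CP = 238.36
All same sign? yes

Yes, inside


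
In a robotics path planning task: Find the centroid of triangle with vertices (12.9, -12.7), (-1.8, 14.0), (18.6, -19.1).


Centroid = ((x_A+x_B+x_C)/3, (y_A+y_B+y_C)/3)
= ((12.9+(-1.8)+18.6)/3, ((-12.7)+14+(-19.1))/3)
= (9.9, -5.9333)

(9.9, -5.9333)


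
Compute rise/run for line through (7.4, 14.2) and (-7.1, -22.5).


slope = (y2-y1)/(x2-x1) = ((-22.5)-14.2)/((-7.1)-7.4) = (-36.7)/(-14.5) = 2.531

2.531


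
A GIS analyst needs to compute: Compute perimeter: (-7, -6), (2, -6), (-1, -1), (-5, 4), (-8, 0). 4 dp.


Sides: (-7, -6)->(2, -6): sqrt(81) = 9, (2, -6)->(-1, -1): sqrt(34) = 5.830952, (-1, -1)->(-5, 4): sqrt(41) = 6.403124, (-5, 4)->(-8, 0): sqrt(25) = 5, (-8, 0)->(-7, -6): sqrt(37) = 6.082763
Sum = 32.316839
Perimeter = 32.3168

32.3168


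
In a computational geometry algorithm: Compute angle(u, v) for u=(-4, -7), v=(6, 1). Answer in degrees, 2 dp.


u.v = -31, |u| = sqrt(65) = 8.0623, |v| = sqrt(37) = 6.0828
cos(theta) = u.v/(|u||v|) = -31/sqrt(2405) = -0.632127
theta = acos(-0.632127) = 129.21 degrees

129.21 degrees


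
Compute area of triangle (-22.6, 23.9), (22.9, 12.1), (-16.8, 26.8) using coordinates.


Area = |x_A(y_B-y_C) + x_B(y_C-y_A) + x_C(y_A-y_B)|/2
= |332.22 + 66.41 + (-198.24)|/2
= 200.39/2 = 100.195

100.195


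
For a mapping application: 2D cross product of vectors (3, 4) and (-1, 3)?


u x v = u_x*v_y - u_y*v_x = 3*3 - 4*(-1)
= 9 - (-4) = 13

13


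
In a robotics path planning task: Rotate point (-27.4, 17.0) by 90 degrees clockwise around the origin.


90° CW: (x,y) -> (y, -x)
(-27.4,17) -> (17, 27.4)

(17, 27.4)


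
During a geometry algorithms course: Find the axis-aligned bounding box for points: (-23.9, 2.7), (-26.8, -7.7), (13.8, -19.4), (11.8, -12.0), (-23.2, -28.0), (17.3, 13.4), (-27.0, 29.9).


x range: [-27, 17.3]
y range: [-28, 29.9]
Bounding box: (-27,-28) to (17.3,29.9)

(-27,-28) to (17.3,29.9)


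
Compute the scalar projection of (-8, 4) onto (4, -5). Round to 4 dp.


u.v = -52, |v| = sqrt(41) = 6.4031
Scalar projection = u.v / |v| = -52 / sqrt(41) = -8.121

-8.121


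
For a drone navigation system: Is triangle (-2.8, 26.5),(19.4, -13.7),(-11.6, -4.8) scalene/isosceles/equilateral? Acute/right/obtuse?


Side lengths squared: AB^2=2108.88, BC^2=1040.21, CA^2=1057.13
Sorted: [1040.21, 1057.13, 2108.88]
By sides: Scalene, By angles: Obtuse

Scalene, Obtuse


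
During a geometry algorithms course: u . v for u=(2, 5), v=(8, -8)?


u . v = u_x*v_x + u_y*v_y = 2*8 + 5*(-8)
= 16 + (-40) = -24

-24


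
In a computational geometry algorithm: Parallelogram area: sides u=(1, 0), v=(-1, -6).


|u x v| = |1*(-6) - 0*(-1)|
= |(-6) - 0| = 6

6


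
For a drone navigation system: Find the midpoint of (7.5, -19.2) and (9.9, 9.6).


M = ((7.5+9.9)/2, ((-19.2)+9.6)/2)
= (8.7, -4.8)

(8.7, -4.8)


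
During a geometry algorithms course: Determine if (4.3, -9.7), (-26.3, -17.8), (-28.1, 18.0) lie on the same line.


Cross product: ((-26.3)-4.3)*(18-(-9.7)) - ((-17.8)-(-9.7))*((-28.1)-4.3)
= -1110.06

No, not collinear


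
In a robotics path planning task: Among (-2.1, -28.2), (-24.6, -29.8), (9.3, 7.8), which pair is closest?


d(P0,P1) = 22.5568, d(P0,P2) = 37.7619, d(P1,P2) = 50.6258
Closest: P0 and P1

Closest pair: (-2.1, -28.2) and (-24.6, -29.8), distance = 22.5568


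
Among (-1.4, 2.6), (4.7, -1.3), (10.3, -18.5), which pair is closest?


d(P0,P1) = 7.2402, d(P0,P2) = 24.1267, d(P1,P2) = 18.0887
Closest: P0 and P1

Closest pair: (-1.4, 2.6) and (4.7, -1.3), distance = 7.2402


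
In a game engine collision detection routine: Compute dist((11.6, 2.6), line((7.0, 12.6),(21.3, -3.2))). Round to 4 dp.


|cross product| = 70.32
|line direction| = sqrt(454.13) = 21.3103
Distance = 70.32/sqrt(454.13) = 3.2998

3.2998


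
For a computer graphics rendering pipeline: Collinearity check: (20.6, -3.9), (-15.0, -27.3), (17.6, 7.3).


Cross product: ((-15)-20.6)*(7.3-(-3.9)) - ((-27.3)-(-3.9))*(17.6-20.6)
= -468.92

No, not collinear


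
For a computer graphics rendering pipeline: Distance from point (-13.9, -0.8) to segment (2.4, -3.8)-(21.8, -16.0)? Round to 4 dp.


Project P onto AB: t = 0 (clamped to [0,1])
Closest point on segment: (2.4, -3.8)
Distance: 16.5738

16.5738


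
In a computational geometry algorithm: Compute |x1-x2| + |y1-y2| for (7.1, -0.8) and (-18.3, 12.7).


|7.1-(-18.3)| + |(-0.8)-12.7| = 25.4 + 13.5 = 38.9

38.9


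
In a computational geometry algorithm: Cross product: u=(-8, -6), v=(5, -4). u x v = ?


u x v = u_x*v_y - u_y*v_x = (-8)*(-4) - (-6)*5
= 32 - (-30) = 62

62


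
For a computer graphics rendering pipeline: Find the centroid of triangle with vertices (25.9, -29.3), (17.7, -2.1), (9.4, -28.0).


Centroid = ((x_A+x_B+x_C)/3, (y_A+y_B+y_C)/3)
= ((25.9+17.7+9.4)/3, ((-29.3)+(-2.1)+(-28))/3)
= (17.6667, -19.8)

(17.6667, -19.8)


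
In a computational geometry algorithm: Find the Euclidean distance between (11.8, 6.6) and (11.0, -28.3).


dx=-0.8, dy=-34.9
d^2 = (-0.8)^2 + (-34.9)^2 = 1218.65
d = sqrt(1218.65) = 34.9092

34.9092


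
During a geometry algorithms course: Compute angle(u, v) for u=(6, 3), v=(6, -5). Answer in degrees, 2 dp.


u.v = 21, |u| = sqrt(45) = 6.7082, |v| = sqrt(61) = 7.8102
cos(theta) = u.v/(|u||v|) = 21/sqrt(2745) = 0.400819
theta = acos(0.400819) = 66.37 degrees

66.37 degrees


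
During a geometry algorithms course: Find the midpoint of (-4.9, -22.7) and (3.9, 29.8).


M = (((-4.9)+3.9)/2, ((-22.7)+29.8)/2)
= (-0.5, 3.55)

(-0.5, 3.55)


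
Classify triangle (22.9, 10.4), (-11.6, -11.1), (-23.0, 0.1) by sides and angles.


Side lengths squared: AB^2=1652.5, BC^2=255.4, CA^2=2212.9
Sorted: [255.4, 1652.5, 2212.9]
By sides: Scalene, By angles: Obtuse

Scalene, Obtuse


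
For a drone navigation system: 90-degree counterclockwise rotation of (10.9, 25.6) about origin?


90° CCW: (x,y) -> (-y, x)
(10.9,25.6) -> (-25.6, 10.9)

(-25.6, 10.9)


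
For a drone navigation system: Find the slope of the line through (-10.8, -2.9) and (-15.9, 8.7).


slope = (y2-y1)/(x2-x1) = (8.7-(-2.9))/((-15.9)-(-10.8)) = 11.6/(-5.1) = -2.2745

-2.2745


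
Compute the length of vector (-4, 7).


|u| = sqrt((-4)^2 + 7^2) = sqrt(65) = 8.0623

8.0623


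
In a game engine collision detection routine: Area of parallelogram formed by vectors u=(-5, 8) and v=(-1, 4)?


|u x v| = |(-5)*4 - 8*(-1)|
= |(-20) - (-8)| = 12

12


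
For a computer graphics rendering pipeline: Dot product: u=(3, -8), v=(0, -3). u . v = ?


u . v = u_x*v_x + u_y*v_y = 3*0 + (-8)*(-3)
= 0 + 24 = 24

24


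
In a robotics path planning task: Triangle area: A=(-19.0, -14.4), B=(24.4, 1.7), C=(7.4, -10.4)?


Area = |x_A(y_B-y_C) + x_B(y_C-y_A) + x_C(y_A-y_B)|/2
= |(-229.9) + 97.6 + (-119.14)|/2
= 251.44/2 = 125.72

125.72


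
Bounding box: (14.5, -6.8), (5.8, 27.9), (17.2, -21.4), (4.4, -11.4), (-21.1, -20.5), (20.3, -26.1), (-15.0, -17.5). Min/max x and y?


x range: [-21.1, 20.3]
y range: [-26.1, 27.9]
Bounding box: (-21.1,-26.1) to (20.3,27.9)

(-21.1,-26.1) to (20.3,27.9)


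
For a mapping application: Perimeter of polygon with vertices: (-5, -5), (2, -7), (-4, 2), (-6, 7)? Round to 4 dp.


Sides: (-5, -5)->(2, -7): sqrt(53) = 7.28011, (2, -7)->(-4, 2): sqrt(117) = 10.816654, (-4, 2)->(-6, 7): sqrt(29) = 5.385165, (-6, 7)->(-5, -5): sqrt(145) = 12.041595
Sum = 35.523524
Perimeter = 35.5235

35.5235


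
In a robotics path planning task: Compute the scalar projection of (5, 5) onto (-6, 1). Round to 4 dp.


u.v = -25, |v| = sqrt(37) = 6.0828
Scalar projection = u.v / |v| = -25 / sqrt(37) = -4.11

-4.11


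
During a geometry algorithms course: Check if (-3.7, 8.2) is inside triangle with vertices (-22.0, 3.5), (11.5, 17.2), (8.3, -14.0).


Cross products: AB x AP = -93.26, BC x BP = -445.44, CA x CP = -462.66
All same sign? yes

Yes, inside


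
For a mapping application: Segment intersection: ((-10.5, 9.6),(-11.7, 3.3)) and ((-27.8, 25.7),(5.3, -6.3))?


Cross products: d1=20.69, d2=-226.24, d3=-128.31, d4=118.62
d1*d2 < 0 and d3*d4 < 0? yes

Yes, they intersect


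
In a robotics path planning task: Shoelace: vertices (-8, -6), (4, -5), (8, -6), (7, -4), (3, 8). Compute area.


Shoelace sum: ((-8)*(-5) - 4*(-6)) + (4*(-6) - 8*(-5)) + (8*(-4) - 7*(-6)) + (7*8 - 3*(-4)) + (3*(-6) - (-8)*8)
= 204
Area = |204|/2 = 102

102


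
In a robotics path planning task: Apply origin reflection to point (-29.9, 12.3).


Reflection over origin: (x,y) -> (-x,-y)
(-29.9, 12.3) -> (29.9, -12.3)

(29.9, -12.3)


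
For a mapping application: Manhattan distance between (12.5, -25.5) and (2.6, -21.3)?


|12.5-2.6| + |(-25.5)-(-21.3)| = 9.9 + 4.2 = 14.1

14.1


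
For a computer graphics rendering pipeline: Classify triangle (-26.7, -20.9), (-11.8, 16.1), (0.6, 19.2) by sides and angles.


Side lengths squared: AB^2=1591.01, BC^2=163.37, CA^2=2353.3
Sorted: [163.37, 1591.01, 2353.3]
By sides: Scalene, By angles: Obtuse

Scalene, Obtuse


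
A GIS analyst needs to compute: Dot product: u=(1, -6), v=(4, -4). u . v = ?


u . v = u_x*v_x + u_y*v_y = 1*4 + (-6)*(-4)
= 4 + 24 = 28

28


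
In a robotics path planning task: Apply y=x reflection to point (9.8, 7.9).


Reflection over y=x: (x,y) -> (y,x)
(9.8, 7.9) -> (7.9, 9.8)

(7.9, 9.8)


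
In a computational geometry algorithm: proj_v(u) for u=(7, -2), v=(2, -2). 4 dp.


u.v = 18, |v| = sqrt(8) = 2.8284
Scalar projection = u.v / |v| = 18 / sqrt(8) = 6.364

6.364


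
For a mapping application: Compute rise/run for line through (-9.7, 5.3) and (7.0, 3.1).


slope = (y2-y1)/(x2-x1) = (3.1-5.3)/(7-(-9.7)) = (-2.2)/16.7 = -0.1317

-0.1317


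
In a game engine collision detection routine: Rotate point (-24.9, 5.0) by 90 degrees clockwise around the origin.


90° CW: (x,y) -> (y, -x)
(-24.9,5) -> (5, 24.9)

(5, 24.9)


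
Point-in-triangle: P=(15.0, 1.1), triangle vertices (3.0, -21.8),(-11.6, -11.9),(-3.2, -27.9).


Cross products: AB x AP = -453.14, BC x BP = 534.8, CA x CP = 68.78
All same sign? no

No, outside


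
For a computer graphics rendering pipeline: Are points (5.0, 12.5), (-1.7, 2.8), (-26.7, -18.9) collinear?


Cross product: ((-1.7)-5)*((-18.9)-12.5) - (2.8-12.5)*((-26.7)-5)
= -97.11

No, not collinear


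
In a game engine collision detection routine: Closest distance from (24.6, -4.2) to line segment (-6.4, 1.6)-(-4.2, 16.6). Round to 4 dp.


Project P onto AB: t = 0 (clamped to [0,1])
Closest point on segment: (-6.4, 1.6)
Distance: 31.5379

31.5379


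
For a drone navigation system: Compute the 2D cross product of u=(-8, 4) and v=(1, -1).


u x v = u_x*v_y - u_y*v_x = (-8)*(-1) - 4*1
= 8 - 4 = 4

4


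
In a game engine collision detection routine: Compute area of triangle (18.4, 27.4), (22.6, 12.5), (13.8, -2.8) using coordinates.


Area = |x_A(y_B-y_C) + x_B(y_C-y_A) + x_C(y_A-y_B)|/2
= |281.52 + (-682.52) + 205.62|/2
= 195.38/2 = 97.69

97.69


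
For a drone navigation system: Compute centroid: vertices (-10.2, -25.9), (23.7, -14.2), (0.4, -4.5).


Centroid = ((x_A+x_B+x_C)/3, (y_A+y_B+y_C)/3)
= (((-10.2)+23.7+0.4)/3, ((-25.9)+(-14.2)+(-4.5))/3)
= (4.6333, -14.8667)

(4.6333, -14.8667)


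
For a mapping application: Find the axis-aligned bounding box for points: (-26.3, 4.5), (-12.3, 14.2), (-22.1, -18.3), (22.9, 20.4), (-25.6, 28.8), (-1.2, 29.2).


x range: [-26.3, 22.9]
y range: [-18.3, 29.2]
Bounding box: (-26.3,-18.3) to (22.9,29.2)

(-26.3,-18.3) to (22.9,29.2)


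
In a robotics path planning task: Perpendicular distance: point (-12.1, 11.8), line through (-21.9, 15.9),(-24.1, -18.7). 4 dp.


|cross product| = 348.1
|line direction| = sqrt(1202) = 34.6699
Distance = 348.1/sqrt(1202) = 10.0404

10.0404


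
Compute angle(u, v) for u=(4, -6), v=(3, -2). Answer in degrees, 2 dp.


u.v = 24, |u| = sqrt(52) = 7.2111, |v| = sqrt(13) = 3.6056
cos(theta) = u.v/(|u||v|) = 24/sqrt(676) = 0.923077
theta = acos(0.923077) = 22.62 degrees

22.62 degrees


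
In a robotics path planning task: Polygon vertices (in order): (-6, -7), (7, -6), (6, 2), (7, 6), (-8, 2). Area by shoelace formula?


Shoelace sum: ((-6)*(-6) - 7*(-7)) + (7*2 - 6*(-6)) + (6*6 - 7*2) + (7*2 - (-8)*6) + ((-8)*(-7) - (-6)*2)
= 287
Area = |287|/2 = 143.5

143.5


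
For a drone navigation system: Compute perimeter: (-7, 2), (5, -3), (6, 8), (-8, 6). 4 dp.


Sides: (-7, 2)->(5, -3): sqrt(169) = 13, (5, -3)->(6, 8): sqrt(122) = 11.045361, (6, 8)->(-8, 6): sqrt(200) = 14.142136, (-8, 6)->(-7, 2): sqrt(17) = 4.123106
Sum = 42.310603
Perimeter = 42.3106

42.3106


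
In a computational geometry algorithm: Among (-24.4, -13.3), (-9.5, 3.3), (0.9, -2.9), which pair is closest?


d(P0,P1) = 22.3063, d(P0,P2) = 27.3542, d(P1,P2) = 12.1078
Closest: P1 and P2

Closest pair: (-9.5, 3.3) and (0.9, -2.9), distance = 12.1078


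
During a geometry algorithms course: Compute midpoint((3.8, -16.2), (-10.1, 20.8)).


M = ((3.8+(-10.1))/2, ((-16.2)+20.8)/2)
= (-3.15, 2.3)

(-3.15, 2.3)


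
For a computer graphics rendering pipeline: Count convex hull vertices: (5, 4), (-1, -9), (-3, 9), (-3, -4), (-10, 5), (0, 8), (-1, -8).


Convex hull vertices (CCW): (-10, 5), (-1, -9), (5, 4), (0, 8), (-3, 9)
Count = 5

5


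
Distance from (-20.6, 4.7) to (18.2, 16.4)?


dx=38.8, dy=11.7
d^2 = 38.8^2 + 11.7^2 = 1642.33
d = sqrt(1642.33) = 40.5257

40.5257


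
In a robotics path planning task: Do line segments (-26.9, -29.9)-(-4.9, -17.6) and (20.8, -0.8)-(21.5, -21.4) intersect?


Cross products: d1=-1002.99, d2=-541.18, d3=53.49, d4=-408.32
d1*d2 < 0 and d3*d4 < 0? no

No, they don't intersect


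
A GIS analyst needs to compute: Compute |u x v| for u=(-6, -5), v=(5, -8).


|u x v| = |(-6)*(-8) - (-5)*5|
= |48 - (-25)| = 73

73


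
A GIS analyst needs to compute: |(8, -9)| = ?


|u| = sqrt(8^2 + (-9)^2) = sqrt(145) = 12.0416

12.0416


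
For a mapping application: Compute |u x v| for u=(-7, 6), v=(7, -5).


|u x v| = |(-7)*(-5) - 6*7|
= |35 - 42| = 7

7


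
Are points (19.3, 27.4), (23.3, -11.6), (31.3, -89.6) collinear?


Cross product: (23.3-19.3)*((-89.6)-27.4) - ((-11.6)-27.4)*(31.3-19.3)
= 0

Yes, collinear


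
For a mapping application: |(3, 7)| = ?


|u| = sqrt(3^2 + 7^2) = sqrt(58) = 7.6158

7.6158


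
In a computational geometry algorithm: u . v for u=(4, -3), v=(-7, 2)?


u . v = u_x*v_x + u_y*v_y = 4*(-7) + (-3)*2
= (-28) + (-6) = -34

-34


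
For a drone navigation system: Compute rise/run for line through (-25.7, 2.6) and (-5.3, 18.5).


slope = (y2-y1)/(x2-x1) = (18.5-2.6)/((-5.3)-(-25.7)) = 15.9/20.4 = 0.7794

0.7794


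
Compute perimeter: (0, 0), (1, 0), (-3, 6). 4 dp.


Sides: (0, 0)->(1, 0): sqrt(1) = 1, (1, 0)->(-3, 6): sqrt(52) = 7.211103, (-3, 6)->(0, 0): sqrt(45) = 6.708204
Sum = 14.919307
Perimeter = 14.9193

14.9193


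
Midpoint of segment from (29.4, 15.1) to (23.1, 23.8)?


M = ((29.4+23.1)/2, (15.1+23.8)/2)
= (26.25, 19.45)

(26.25, 19.45)


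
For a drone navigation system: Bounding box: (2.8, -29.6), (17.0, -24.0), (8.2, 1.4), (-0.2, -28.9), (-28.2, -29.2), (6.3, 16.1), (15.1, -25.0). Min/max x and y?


x range: [-28.2, 17]
y range: [-29.6, 16.1]
Bounding box: (-28.2,-29.6) to (17,16.1)

(-28.2,-29.6) to (17,16.1)


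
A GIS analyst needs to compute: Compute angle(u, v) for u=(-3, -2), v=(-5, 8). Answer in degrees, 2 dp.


u.v = -1, |u| = sqrt(13) = 3.6056, |v| = sqrt(89) = 9.434
cos(theta) = u.v/(|u||v|) = -1/sqrt(1157) = -0.029399
theta = acos(-0.029399) = 91.68 degrees

91.68 degrees


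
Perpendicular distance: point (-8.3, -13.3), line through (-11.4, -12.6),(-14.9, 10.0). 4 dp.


|cross product| = 67.61
|line direction| = sqrt(523.01) = 22.8694
Distance = 67.61/sqrt(523.01) = 2.9564

2.9564


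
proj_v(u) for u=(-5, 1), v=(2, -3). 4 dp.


u.v = -13, |v| = sqrt(13) = 3.6056
Scalar projection = u.v / |v| = -13 / sqrt(13) = -3.6056

-3.6056


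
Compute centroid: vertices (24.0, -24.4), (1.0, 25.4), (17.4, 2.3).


Centroid = ((x_A+x_B+x_C)/3, (y_A+y_B+y_C)/3)
= ((24+1+17.4)/3, ((-24.4)+25.4+2.3)/3)
= (14.1333, 1.1)

(14.1333, 1.1)


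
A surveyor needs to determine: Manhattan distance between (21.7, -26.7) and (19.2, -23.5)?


|21.7-19.2| + |(-26.7)-(-23.5)| = 2.5 + 3.2 = 5.7

5.7


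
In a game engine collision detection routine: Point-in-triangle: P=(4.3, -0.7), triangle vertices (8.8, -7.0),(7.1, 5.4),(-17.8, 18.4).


Cross products: AB x AP = 45.09, BC x BP = 188.29, CA x CP = 53.28
All same sign? yes

Yes, inside


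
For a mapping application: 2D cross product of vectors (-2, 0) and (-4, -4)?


u x v = u_x*v_y - u_y*v_x = (-2)*(-4) - 0*(-4)
= 8 - 0 = 8

8


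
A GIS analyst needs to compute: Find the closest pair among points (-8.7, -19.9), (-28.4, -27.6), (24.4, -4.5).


d(P0,P1) = 21.1514, d(P0,P2) = 36.5071, d(P1,P2) = 57.632
Closest: P0 and P1

Closest pair: (-8.7, -19.9) and (-28.4, -27.6), distance = 21.1514


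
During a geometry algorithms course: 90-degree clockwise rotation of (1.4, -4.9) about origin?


90° CW: (x,y) -> (y, -x)
(1.4,-4.9) -> (-4.9, -1.4)

(-4.9, -1.4)


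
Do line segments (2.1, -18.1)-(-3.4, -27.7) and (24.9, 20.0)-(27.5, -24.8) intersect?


Cross products: d1=-1120.5, d2=-1391.86, d3=9.33, d4=280.69
d1*d2 < 0 and d3*d4 < 0? no

No, they don't intersect


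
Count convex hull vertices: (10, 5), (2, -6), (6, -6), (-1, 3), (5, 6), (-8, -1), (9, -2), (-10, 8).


Convex hull vertices (CCW): (-10, 8), (-8, -1), (2, -6), (6, -6), (9, -2), (10, 5), (5, 6)
Count = 7

7


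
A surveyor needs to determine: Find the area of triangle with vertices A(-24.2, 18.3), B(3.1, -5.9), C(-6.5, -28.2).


Area = |x_A(y_B-y_C) + x_B(y_C-y_A) + x_C(y_A-y_B)|/2
= |(-539.66) + (-144.15) + (-157.3)|/2
= 841.11/2 = 420.555

420.555


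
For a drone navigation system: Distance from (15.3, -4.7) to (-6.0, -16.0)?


dx=-21.3, dy=-11.3
d^2 = (-21.3)^2 + (-11.3)^2 = 581.38
d = sqrt(581.38) = 24.1118

24.1118


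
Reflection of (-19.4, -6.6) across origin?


Reflection over origin: (x,y) -> (-x,-y)
(-19.4, -6.6) -> (19.4, 6.6)

(19.4, 6.6)


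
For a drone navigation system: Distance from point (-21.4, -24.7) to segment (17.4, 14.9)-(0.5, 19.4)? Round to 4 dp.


Project P onto AB: t = 1 (clamped to [0,1])
Closest point on segment: (0.5, 19.4)
Distance: 49.2384

49.2384


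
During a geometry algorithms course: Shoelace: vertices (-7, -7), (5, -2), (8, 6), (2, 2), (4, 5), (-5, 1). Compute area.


Shoelace sum: ((-7)*(-2) - 5*(-7)) + (5*6 - 8*(-2)) + (8*2 - 2*6) + (2*5 - 4*2) + (4*1 - (-5)*5) + ((-5)*(-7) - (-7)*1)
= 172
Area = |172|/2 = 86

86


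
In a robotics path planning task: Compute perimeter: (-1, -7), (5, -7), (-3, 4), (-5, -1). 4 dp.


Sides: (-1, -7)->(5, -7): sqrt(36) = 6, (5, -7)->(-3, 4): sqrt(185) = 13.601471, (-3, 4)->(-5, -1): sqrt(29) = 5.385165, (-5, -1)->(-1, -7): sqrt(52) = 7.211103
Sum = 32.197739
Perimeter = 32.1977

32.1977


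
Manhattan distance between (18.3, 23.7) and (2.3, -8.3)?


|18.3-2.3| + |23.7-(-8.3)| = 16 + 32 = 48

48


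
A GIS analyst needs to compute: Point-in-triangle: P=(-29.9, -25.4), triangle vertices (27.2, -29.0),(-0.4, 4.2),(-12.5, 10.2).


Cross products: AB x AP = 1796.36, BC x BP = 535.16, CA x CP = -2095.4
All same sign? no

No, outside


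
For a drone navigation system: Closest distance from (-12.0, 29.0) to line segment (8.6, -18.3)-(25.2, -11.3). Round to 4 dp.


Project P onto AB: t = 0 (clamped to [0,1])
Closest point on segment: (8.6, -18.3)
Distance: 51.5912

51.5912


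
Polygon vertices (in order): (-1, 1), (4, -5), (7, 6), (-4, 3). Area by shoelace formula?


Shoelace sum: ((-1)*(-5) - 4*1) + (4*6 - 7*(-5)) + (7*3 - (-4)*6) + ((-4)*1 - (-1)*3)
= 104
Area = |104|/2 = 52

52


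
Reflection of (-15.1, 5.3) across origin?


Reflection over origin: (x,y) -> (-x,-y)
(-15.1, 5.3) -> (15.1, -5.3)

(15.1, -5.3)


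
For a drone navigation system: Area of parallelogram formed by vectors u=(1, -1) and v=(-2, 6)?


|u x v| = |1*6 - (-1)*(-2)|
= |6 - 2| = 4

4


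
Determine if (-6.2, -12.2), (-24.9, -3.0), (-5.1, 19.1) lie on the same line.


Cross product: ((-24.9)-(-6.2))*(19.1-(-12.2)) - ((-3)-(-12.2))*((-5.1)-(-6.2))
= -595.43

No, not collinear


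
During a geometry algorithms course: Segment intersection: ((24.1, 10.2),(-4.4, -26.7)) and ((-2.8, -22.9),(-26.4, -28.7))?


Cross products: d1=-625.14, d2=80.4, d3=-49.26, d4=-754.8
d1*d2 < 0 and d3*d4 < 0? no

No, they don't intersect


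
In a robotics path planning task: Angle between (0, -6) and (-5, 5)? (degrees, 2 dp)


u.v = -30, |u| = sqrt(36) = 6, |v| = sqrt(50) = 7.0711
cos(theta) = u.v/(|u||v|) = -30/sqrt(1800) = -0.707107
theta = acos(-0.707107) = 135 degrees

135 degrees


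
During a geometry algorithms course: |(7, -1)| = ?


|u| = sqrt(7^2 + (-1)^2) = sqrt(50) = 7.0711

7.0711


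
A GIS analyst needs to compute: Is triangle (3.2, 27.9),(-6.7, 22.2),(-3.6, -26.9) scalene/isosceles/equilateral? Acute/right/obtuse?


Side lengths squared: AB^2=130.5, BC^2=2420.42, CA^2=3049.28
Sorted: [130.5, 2420.42, 3049.28]
By sides: Scalene, By angles: Obtuse

Scalene, Obtuse


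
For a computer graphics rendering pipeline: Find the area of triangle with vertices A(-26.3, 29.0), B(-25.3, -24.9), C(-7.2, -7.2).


Area = |x_A(y_B-y_C) + x_B(y_C-y_A) + x_C(y_A-y_B)|/2
= |465.51 + 915.86 + (-388.08)|/2
= 993.29/2 = 496.645

496.645


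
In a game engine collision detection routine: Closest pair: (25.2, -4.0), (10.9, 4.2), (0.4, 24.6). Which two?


d(P0,P1) = 16.4842, d(P0,P2) = 37.855, d(P1,P2) = 22.9436
Closest: P0 and P1

Closest pair: (25.2, -4.0) and (10.9, 4.2), distance = 16.4842


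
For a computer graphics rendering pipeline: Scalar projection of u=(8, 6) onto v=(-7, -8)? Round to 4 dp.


u.v = -104, |v| = sqrt(113) = 10.6301
Scalar projection = u.v / |v| = -104 / sqrt(113) = -9.7835

-9.7835


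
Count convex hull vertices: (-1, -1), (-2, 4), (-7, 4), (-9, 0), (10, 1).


Convex hull vertices (CCW): (-9, 0), (-1, -1), (10, 1), (-2, 4), (-7, 4)
Count = 5

5


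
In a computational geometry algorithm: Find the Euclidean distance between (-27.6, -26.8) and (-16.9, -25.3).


dx=10.7, dy=1.5
d^2 = 10.7^2 + 1.5^2 = 116.74
d = sqrt(116.74) = 10.8046

10.8046


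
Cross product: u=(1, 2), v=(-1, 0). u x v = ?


u x v = u_x*v_y - u_y*v_x = 1*0 - 2*(-1)
= 0 - (-2) = 2

2


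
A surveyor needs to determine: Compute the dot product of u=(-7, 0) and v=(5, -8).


u . v = u_x*v_x + u_y*v_y = (-7)*5 + 0*(-8)
= (-35) + 0 = -35

-35


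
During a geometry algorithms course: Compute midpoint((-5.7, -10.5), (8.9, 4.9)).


M = (((-5.7)+8.9)/2, ((-10.5)+4.9)/2)
= (1.6, -2.8)

(1.6, -2.8)


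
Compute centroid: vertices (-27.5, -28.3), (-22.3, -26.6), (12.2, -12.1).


Centroid = ((x_A+x_B+x_C)/3, (y_A+y_B+y_C)/3)
= (((-27.5)+(-22.3)+12.2)/3, ((-28.3)+(-26.6)+(-12.1))/3)
= (-12.5333, -22.3333)

(-12.5333, -22.3333)


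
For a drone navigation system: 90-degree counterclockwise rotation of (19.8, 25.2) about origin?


90° CCW: (x,y) -> (-y, x)
(19.8,25.2) -> (-25.2, 19.8)

(-25.2, 19.8)


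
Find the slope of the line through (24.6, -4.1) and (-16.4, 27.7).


slope = (y2-y1)/(x2-x1) = (27.7-(-4.1))/((-16.4)-24.6) = 31.8/(-41) = -0.7756

-0.7756


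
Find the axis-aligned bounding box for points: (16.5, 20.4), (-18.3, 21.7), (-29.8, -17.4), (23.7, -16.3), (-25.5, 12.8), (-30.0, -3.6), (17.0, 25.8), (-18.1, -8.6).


x range: [-30, 23.7]
y range: [-17.4, 25.8]
Bounding box: (-30,-17.4) to (23.7,25.8)

(-30,-17.4) to (23.7,25.8)


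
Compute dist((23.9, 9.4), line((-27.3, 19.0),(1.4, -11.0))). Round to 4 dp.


|cross product| = 1260.48
|line direction| = sqrt(1723.69) = 41.5173
Distance = 1260.48/sqrt(1723.69) = 30.3603

30.3603


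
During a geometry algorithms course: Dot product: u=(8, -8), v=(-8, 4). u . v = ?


u . v = u_x*v_x + u_y*v_y = 8*(-8) + (-8)*4
= (-64) + (-32) = -96

-96


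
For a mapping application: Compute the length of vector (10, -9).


|u| = sqrt(10^2 + (-9)^2) = sqrt(181) = 13.4536

13.4536


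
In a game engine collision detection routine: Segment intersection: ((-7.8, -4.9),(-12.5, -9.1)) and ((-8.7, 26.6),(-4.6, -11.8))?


Cross products: d1=-94.59, d2=-292.29, d3=-151.83, d4=45.87
d1*d2 < 0 and d3*d4 < 0? no

No, they don't intersect


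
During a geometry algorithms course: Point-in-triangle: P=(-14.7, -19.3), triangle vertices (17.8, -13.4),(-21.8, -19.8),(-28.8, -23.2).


Cross products: AB x AP = 25.64, BC x BP = 20.64, CA x CP = 43.56
All same sign? yes

Yes, inside


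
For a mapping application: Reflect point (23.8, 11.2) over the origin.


Reflection over origin: (x,y) -> (-x,-y)
(23.8, 11.2) -> (-23.8, -11.2)

(-23.8, -11.2)


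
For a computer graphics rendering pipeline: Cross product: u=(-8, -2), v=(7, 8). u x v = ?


u x v = u_x*v_y - u_y*v_x = (-8)*8 - (-2)*7
= (-64) - (-14) = -50

-50


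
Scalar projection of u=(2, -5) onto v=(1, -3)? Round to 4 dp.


u.v = 17, |v| = sqrt(10) = 3.1623
Scalar projection = u.v / |v| = 17 / sqrt(10) = 5.3759

5.3759


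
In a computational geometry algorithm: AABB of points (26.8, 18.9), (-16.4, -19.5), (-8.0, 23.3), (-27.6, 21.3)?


x range: [-27.6, 26.8]
y range: [-19.5, 23.3]
Bounding box: (-27.6,-19.5) to (26.8,23.3)

(-27.6,-19.5) to (26.8,23.3)


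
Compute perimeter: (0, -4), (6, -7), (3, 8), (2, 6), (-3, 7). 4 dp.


Sides: (0, -4)->(6, -7): sqrt(45) = 6.708204, (6, -7)->(3, 8): sqrt(234) = 15.297059, (3, 8)->(2, 6): sqrt(5) = 2.236068, (2, 6)->(-3, 7): sqrt(26) = 5.09902, (-3, 7)->(0, -4): sqrt(130) = 11.401754
Sum = 40.742105
Perimeter = 40.7421

40.7421


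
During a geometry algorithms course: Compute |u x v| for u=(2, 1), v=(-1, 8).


|u x v| = |2*8 - 1*(-1)|
= |16 - (-1)| = 17

17


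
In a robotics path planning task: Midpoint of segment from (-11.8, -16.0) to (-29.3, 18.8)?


M = (((-11.8)+(-29.3))/2, ((-16)+18.8)/2)
= (-20.55, 1.4)

(-20.55, 1.4)


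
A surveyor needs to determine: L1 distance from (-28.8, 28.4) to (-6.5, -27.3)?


|(-28.8)-(-6.5)| + |28.4-(-27.3)| = 22.3 + 55.7 = 78

78


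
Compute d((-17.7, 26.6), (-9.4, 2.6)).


dx=8.3, dy=-24
d^2 = 8.3^2 + (-24)^2 = 644.89
d = sqrt(644.89) = 25.3947

25.3947


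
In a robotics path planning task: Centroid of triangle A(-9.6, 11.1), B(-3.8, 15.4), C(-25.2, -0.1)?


Centroid = ((x_A+x_B+x_C)/3, (y_A+y_B+y_C)/3)
= (((-9.6)+(-3.8)+(-25.2))/3, (11.1+15.4+(-0.1))/3)
= (-12.8667, 8.8)

(-12.8667, 8.8)


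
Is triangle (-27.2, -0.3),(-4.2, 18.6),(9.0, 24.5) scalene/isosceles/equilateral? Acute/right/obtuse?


Side lengths squared: AB^2=886.21, BC^2=209.05, CA^2=1925.48
Sorted: [209.05, 886.21, 1925.48]
By sides: Scalene, By angles: Obtuse

Scalene, Obtuse


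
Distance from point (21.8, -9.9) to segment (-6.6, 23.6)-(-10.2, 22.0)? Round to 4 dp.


Project P onto AB: t = 0 (clamped to [0,1])
Closest point on segment: (-6.6, 23.6)
Distance: 43.9182

43.9182


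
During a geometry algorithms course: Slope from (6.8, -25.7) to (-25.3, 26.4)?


slope = (y2-y1)/(x2-x1) = (26.4-(-25.7))/((-25.3)-6.8) = 52.1/(-32.1) = -1.6231

-1.6231


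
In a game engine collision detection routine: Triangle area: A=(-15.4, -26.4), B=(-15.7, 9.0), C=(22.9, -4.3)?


Area = |x_A(y_B-y_C) + x_B(y_C-y_A) + x_C(y_A-y_B)|/2
= |(-204.82) + (-346.97) + (-810.66)|/2
= 1362.45/2 = 681.225

681.225


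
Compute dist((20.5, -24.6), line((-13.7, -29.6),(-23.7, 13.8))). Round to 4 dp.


|cross product| = 1534.28
|line direction| = sqrt(1983.56) = 44.5372
Distance = 1534.28/sqrt(1983.56) = 34.4494

34.4494


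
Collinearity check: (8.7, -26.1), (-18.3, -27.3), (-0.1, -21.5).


Cross product: ((-18.3)-8.7)*((-21.5)-(-26.1)) - ((-27.3)-(-26.1))*((-0.1)-8.7)
= -134.76

No, not collinear


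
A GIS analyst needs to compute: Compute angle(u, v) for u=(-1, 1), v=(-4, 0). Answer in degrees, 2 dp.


u.v = 4, |u| = sqrt(2) = 1.4142, |v| = sqrt(16) = 4
cos(theta) = u.v/(|u||v|) = 4/sqrt(32) = 0.707107
theta = acos(0.707107) = 45 degrees

45 degrees


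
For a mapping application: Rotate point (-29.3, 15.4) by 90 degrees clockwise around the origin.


90° CW: (x,y) -> (y, -x)
(-29.3,15.4) -> (15.4, 29.3)

(15.4, 29.3)


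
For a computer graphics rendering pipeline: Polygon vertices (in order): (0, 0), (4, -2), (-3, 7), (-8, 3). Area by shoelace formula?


Shoelace sum: (0*(-2) - 4*0) + (4*7 - (-3)*(-2)) + ((-3)*3 - (-8)*7) + ((-8)*0 - 0*3)
= 69
Area = |69|/2 = 34.5

34.5
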